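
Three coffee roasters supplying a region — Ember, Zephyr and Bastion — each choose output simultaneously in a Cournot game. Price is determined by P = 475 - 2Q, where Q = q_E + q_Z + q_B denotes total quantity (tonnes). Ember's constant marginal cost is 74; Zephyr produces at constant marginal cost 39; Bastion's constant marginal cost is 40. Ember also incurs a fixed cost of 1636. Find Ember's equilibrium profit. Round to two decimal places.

Ember's profit: π_E = (475 - 2Q)q_E - (74q_E). Setting ∂π_E/∂q_E = 0: 401 - 4q_E - 2(q_Z + q_B) = 0.
Zephyr's profit: π_Z = (475 - 2Q)q_Z - (39q_Z). Setting ∂π_Z/∂q_Z = 0: 436 - 4q_Z - 2(q_E + q_B) = 0.
Bastion's profit: π_B = (475 - 2Q)q_B - (40q_B). Setting ∂π_B/∂q_B = 0: 435 - 4q_B - 2(q_E + q_Z) = 0.
Summing all 3 equations gives 1272 − 8Q = 0, hence Q = 159.
Back-substituting: q_E = (401 − 318)/2 = 83/2, q_Z = (436 − 318)/2 = 59, q_B = (435 − 318)/2 = 117/2.
Price P = 475 - 2·159 = 157.
Ember's profit: (157 - 74)·(83/2) - 1636 = 1808.5000.

1808.50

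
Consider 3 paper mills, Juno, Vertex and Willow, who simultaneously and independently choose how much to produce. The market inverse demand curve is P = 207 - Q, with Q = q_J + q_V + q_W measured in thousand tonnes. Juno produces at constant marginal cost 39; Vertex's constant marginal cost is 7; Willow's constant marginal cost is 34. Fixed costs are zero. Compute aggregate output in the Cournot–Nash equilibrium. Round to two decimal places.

Juno's profit: π_J = (207 - Q)q_J - (39q_J). Setting ∂π_J/∂q_J = 0: 168 - 2q_J - (q_V + q_W) = 0.
Vertex's first-order condition: 200 - 2q_V - (q_J + q_W) = 0.
Willow's profit: π_W = (207 - Q)q_W - (34q_W). Setting ∂π_W/∂q_W = 0: 173 - 2q_W - (q_J + q_V) = 0.
Summing all 3 equations gives 541 − 4Q = 0, hence Q = 541/4.
Back-substituting: q_J = (168 − 541/4) = 131/4, q_V = (200 − 541/4) = 259/4, q_W = (173 − 541/4) = 151/4.
Total output Q = 131/4 + 259/4 + 151/4 = 541/4.

135.25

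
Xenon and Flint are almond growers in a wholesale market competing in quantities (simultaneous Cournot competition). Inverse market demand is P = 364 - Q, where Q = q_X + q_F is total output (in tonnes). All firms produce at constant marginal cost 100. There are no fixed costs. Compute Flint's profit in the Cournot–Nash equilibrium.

Each firm earns π_i = (364 - Q)q_i - 100q_i.
Setting ∂π_i/∂q_i = 0 with rivals' quantities fixed: 264 - 2q_i - q_j = 0.
By symmetry each firm produces the same amount; substituting q_j = q_i yields q_i = 264/3 = 88.
Price P = 364 - 176 = 188.
Flint's profit: (188 - 100)·88 = 7744.

7744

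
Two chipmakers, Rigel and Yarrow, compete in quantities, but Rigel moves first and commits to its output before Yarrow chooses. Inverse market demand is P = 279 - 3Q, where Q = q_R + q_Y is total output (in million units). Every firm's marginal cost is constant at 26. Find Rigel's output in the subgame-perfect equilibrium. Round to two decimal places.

42.17

The follower Yarrow best-responds to any q_R: π_Y = (279 - 3Q)q_Y - 26q_Y.
Setting the follower's marginal profit to zero, 253 - 3q_R - 6q_Y = 0, i.e. q_Y = (253 - 3q_R)/6.
The leader anticipates this reaction. Substituting into P = 279 - 3Q gives P = 305/2 - (3/2)q_R, so π_R = (305/2 - (3/2)q_R)q_R - 26q_R.
Leader FOC: 253/2 - 3q_R = 0, so q_R = 253/6.
Then q_Y = (253 - 3·(253/6))/6 = 253/12.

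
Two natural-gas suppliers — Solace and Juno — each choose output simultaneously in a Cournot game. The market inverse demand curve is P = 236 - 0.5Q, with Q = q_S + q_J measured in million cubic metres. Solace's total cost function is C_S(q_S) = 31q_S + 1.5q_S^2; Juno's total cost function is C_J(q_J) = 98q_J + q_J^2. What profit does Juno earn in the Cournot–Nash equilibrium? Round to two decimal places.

2195.20

Solace's profit: π_S = (236 - 0.5Q)q_S - (31q_S + (3/2)q_S²). Setting ∂π_S/∂q_S = 0: 205 - 4q_S - (1/2)(q_J) = 0.
Juno's first-order condition: 138 - 3q_J - (1/2)(q_S) = 0.
Best responses: q_S = (205 - (1/2)q_J)/4, q_J = (138 - (1/2)q_S)/3.
Substituting one into the other gives q_S = 46.4681 and q_J = 1798/47.
Price P = 236 - (1/2)·84.7234 = 193.6383.
Juno's profit: 193.6383·(1798/47) - 98·(1798/47) - (1798/47)² = 2195.2042.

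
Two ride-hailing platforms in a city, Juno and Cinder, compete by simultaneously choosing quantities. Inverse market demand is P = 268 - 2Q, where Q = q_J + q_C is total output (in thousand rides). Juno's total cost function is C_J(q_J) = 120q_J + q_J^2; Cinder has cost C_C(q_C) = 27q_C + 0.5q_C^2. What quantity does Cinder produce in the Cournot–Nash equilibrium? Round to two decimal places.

Juno's profit: π_J = (268 - 2Q)q_J - (120q_J + q_J²). Setting ∂π_J/∂q_J = 0: 148 - 6q_J - 2(q_C) = 0.
Cinder's first-order condition: 241 - 5q_C - 2(q_J) = 0.
Rearranging gives the reaction functions q_J = (148 - 2q_C)/6 and q_C = (241 - 2q_J)/5.
Solving the pair: q_J = 129/13, q_C = 575/13.

44.23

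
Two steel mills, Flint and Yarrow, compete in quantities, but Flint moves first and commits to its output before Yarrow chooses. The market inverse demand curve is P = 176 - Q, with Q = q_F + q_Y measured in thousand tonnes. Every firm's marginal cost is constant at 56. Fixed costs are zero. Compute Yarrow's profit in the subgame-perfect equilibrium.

900

Solve by backward induction. Given q_F, the follower Yarrow maximises π_Y = (176 - q_F - q_Y)q_Y - 56q_Y.
Follower FOC: 120 - q_F - 2q_Y = 0, so q_Y(q_F) = (120 - q_F)/2.
Flint substitutes q_Y(q_F) into its own profit: π_F = q_F(176 - q_F - (120 - q_F)/2) - 56q_F = (116 - (1/2)q_F)q_F - 56q_F.
Maximising: ∂π_F/∂q_F = 60 - q_F = 0, giving q_F = 60.
Then q_Y = (120 - 60)/2 = 30.
Price P = 176 - 90 = 86.
Yarrow's profit: (86 - 56)·30 = 900.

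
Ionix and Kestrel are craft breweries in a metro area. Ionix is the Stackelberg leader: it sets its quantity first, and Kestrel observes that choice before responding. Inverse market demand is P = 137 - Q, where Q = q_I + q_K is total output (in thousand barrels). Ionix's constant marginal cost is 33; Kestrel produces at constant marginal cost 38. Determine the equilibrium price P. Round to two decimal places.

The follower Kestrel best-responds to any q_I: π_K = (137 - Q)q_K - 38q_K.
Follower FOC: 99 - q_I - 2q_K = 0, so q_K(q_I) = (99 - q_I)/2.
Ionix substitutes q_K(q_I) into its own profit: π_I = q_I(137 - q_I - (99 - q_I)/2) - 33q_I = (175/2 - (1/2)q_I)q_I - 33q_I.
Leader FOC: 109/2 - q_I = 0, so q_I = 109/2.
Then q_K = (99 - 109/2)/2 = 89/4.
Total output Q = 307/4, so price P = 137 - 307/4 = 241/4.

60.25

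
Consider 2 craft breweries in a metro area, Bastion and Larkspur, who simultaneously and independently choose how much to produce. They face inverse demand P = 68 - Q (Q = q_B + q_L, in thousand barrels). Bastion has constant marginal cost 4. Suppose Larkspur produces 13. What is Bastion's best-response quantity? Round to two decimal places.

With the rival's output fixed at 13, Bastion's profit is π_B = (68 - 13 - q_B)q_B - (4q_B) = (55 - q_B)q_B - (4q_B).
∂π_B/∂q_B = 51 - 2q_B = 0, so q_B = 51/2.

25.50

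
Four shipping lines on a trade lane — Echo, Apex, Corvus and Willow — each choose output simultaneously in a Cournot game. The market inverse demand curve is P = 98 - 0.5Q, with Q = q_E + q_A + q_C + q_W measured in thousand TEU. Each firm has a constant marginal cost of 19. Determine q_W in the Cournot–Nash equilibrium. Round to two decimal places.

Each firm earns π_i = (98 - 0.5Q)q_i - 19q_i.
Setting ∂π_i/∂q_i = 0 with rivals' quantities fixed: 79 - q_i - (1/2)·Σ_{j≠i} q_j = 0.
By symmetry each firm produces the same amount; substituting Σ_{j≠i} q_j = 3q_i yields q_i = 79/(5/2) = 158/5.

31.60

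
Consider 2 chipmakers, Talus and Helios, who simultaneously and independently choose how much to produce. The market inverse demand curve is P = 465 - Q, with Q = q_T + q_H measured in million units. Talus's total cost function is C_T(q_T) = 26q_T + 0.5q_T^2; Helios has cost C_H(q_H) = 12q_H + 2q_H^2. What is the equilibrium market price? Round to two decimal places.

Talus's profit: π_T = (465 - Q)q_T - (26q_T + (1/2)q_T²). Setting ∂π_T/∂q_T = 0: 439 - 3q_T - (q_H) = 0.
Helios's profit: π_H = (465 - Q)q_H - (12q_H + 2q_H²). Setting ∂π_H/∂q_H = 0: 453 - 6q_H - (q_T) = 0.
So q_T = (439 - q_H)/3 and q_H = (453 - q_T)/6.
Substituting one into the other gives q_T = 128.2941 and q_H = 920/17.
Total output Q = 182.4118, so price P = 465 - 182.4118 = 282.5882.

282.59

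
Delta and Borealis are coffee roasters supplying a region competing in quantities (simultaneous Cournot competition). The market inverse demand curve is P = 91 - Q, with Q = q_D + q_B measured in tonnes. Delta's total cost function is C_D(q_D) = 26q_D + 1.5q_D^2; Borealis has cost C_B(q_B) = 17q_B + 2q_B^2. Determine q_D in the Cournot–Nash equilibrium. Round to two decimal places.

10.90

Delta's profit: π_D = (91 - Q)q_D - (26q_D + (3/2)q_D²). Setting ∂π_D/∂q_D = 0: 65 - 5q_D - (q_B) = 0.
Borealis's profit: π_B = (91 - Q)q_B - (17q_B + 2q_B²). Setting ∂π_B/∂q_B = 0: 74 - 6q_B - (q_D) = 0.
Rearranging gives the reaction functions q_D = (65 - q_B)/5 and q_B = (74 - q_D)/6.
Solving the pair: q_D = 316/29, q_B = 305/29.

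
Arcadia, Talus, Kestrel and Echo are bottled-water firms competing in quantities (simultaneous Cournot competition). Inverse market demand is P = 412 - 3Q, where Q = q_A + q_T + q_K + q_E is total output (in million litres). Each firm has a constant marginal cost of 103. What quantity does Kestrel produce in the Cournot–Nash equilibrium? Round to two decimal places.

A representative firm's profit is π_i = q_i(412 - 3Q) - 103q_i.
First-order condition (treating rivals' output as given): 309 - 6q_i - 3·Σ_{j≠i} q_j = 0.
By symmetry each firm produces the same amount; substituting Σ_{j≠i} q_j = 3q_i yields q_i = 309/15 = 103/5.

20.60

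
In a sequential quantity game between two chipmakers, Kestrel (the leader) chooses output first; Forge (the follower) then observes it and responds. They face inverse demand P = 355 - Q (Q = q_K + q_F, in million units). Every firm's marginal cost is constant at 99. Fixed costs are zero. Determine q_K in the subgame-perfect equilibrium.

128

The follower Forge best-responds to any q_K: π_F = (355 - Q)q_F - 99q_F.
∂π_F/∂q_F = 256 - q_K - 2q_F = 0 gives the reaction function q_F = (256 - q_K)/2.
Kestrel substitutes q_F(q_K) into its own profit: π_K = q_K(355 - q_K - (256 - q_K)/2) - 99q_K = (227 - (1/2)q_K)q_K - 99q_K.
The leader's first-order condition 128 - q_K = 0 yields q_K = 128.
Then q_F = (256 - 128)/2 = 64.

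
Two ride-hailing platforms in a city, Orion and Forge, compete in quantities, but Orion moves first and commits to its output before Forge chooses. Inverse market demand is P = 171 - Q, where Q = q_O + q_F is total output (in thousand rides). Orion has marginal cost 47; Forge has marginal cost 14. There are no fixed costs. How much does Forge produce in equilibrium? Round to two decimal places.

55.75

The follower Forge best-responds to any q_O: π_F = (171 - Q)q_F - 14q_F.
∂π_F/∂q_F = 157 - q_O - 2q_F = 0 gives the reaction function q_F = (157 - q_O)/2.
Orion substitutes q_F(q_O) into its own profit: π_O = q_O(171 - q_O - (157 - q_O)/2) - 47q_O = (185/2 - (1/2)q_O)q_O - 47q_O.
The leader's first-order condition 91/2 - q_O = 0 yields q_O = 91/2.
Then q_F = (157 - 91/2)/2 = 223/4.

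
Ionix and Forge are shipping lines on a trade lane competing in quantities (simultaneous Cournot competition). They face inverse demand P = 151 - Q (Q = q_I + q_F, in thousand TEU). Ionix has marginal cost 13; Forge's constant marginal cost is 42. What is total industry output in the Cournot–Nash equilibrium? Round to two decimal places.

82.33

Ionix's profit: π_I = (151 - Q)q_I - (13q_I). Setting ∂π_I/∂q_I = 0: 138 - 2q_I - (q_F) = 0.
Forge's first-order condition: 109 - 2q_F - (q_I) = 0.
So q_I = (138 - q_F)/2 and q_F = (109 - q_I)/2.
Solving the pair: q_I = 167/3, q_F = 80/3.
Total output Q = 167/3 + 80/3 = 247/3.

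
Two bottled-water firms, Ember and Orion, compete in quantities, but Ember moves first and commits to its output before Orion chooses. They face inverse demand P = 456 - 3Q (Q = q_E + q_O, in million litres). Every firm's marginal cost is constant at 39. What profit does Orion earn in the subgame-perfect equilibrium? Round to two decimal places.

3622.69

The follower Orion best-responds to any q_E: π_O = (456 - 3Q)q_O - 39q_O.
Setting the follower's marginal profit to zero, 417 - 3q_E - 6q_O = 0, i.e. q_O = (417 - 3q_E)/6.
Ember substitutes q_O(q_E) into its own profit: π_E = q_E(456 - 3q_E - (417 - 3q_E)/2) - 39q_E = (495/2 - (3/2)q_E)q_E - 39q_E.
The leader's first-order condition 417/2 - 3q_E = 0 yields q_E = 139/2.
Then q_O = (417 - 3·(139/2))/6 = 139/4.
Price P = 456 - 3·(417/4) = 573/4.
Orion's profit: (573/4 - 39)·(139/4) = 3622.6875.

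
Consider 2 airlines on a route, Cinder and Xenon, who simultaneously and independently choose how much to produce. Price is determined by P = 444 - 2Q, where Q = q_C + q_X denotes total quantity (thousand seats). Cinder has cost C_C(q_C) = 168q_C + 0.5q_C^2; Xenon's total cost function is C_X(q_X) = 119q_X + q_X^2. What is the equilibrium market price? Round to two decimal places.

284.08

Cinder's profit: π_C = (444 - 2Q)q_C - (168q_C + (1/2)q_C²). Setting ∂π_C/∂q_C = 0: 276 - 5q_C - 2(q_X) = 0.
Xenon's profit: π_X = (444 - 2Q)q_X - (119q_X + q_X²). Setting ∂π_X/∂q_X = 0: 325 - 6q_X - 2(q_C) = 0.
Rearranging gives the reaction functions q_C = (276 - 2q_X)/5 and q_X = (325 - 2q_C)/6.
Substituting one into the other gives q_C = 503/13 and q_X = 1073/26.
Total output Q = 79.9615, so price P = 444 - 2·79.9615 = 284.0769.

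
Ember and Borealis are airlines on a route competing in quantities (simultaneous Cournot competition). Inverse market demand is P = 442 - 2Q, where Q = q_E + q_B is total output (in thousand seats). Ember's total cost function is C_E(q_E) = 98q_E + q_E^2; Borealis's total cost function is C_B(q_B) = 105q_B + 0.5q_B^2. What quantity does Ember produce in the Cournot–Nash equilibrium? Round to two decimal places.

40.23

Ember's profit: π_E = (442 - 2Q)q_E - (98q_E + q_E²). Setting ∂π_E/∂q_E = 0: 344 - 6q_E - 2(q_B) = 0.
Borealis's profit: π_B = (442 - 2Q)q_B - (105q_B + (1/2)q_B²). Setting ∂π_B/∂q_B = 0: 337 - 5q_B - 2(q_E) = 0.
Rearranging gives the reaction functions q_E = (344 - 2q_B)/6 and q_B = (337 - 2q_E)/5.
Substituting one into the other gives q_E = 523/13 and q_B = 667/13.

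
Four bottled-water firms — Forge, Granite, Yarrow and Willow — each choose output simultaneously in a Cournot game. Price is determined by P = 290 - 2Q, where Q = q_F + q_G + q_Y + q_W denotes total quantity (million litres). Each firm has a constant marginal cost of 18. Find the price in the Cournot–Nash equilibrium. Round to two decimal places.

72.40

Each firm earns π_i = (290 - 2Q)q_i - 18q_i.
First-order condition (treating rivals' output as given): 272 - 4q_i - 2·Σ_{j≠i} q_j = 0.
By symmetry each firm produces the same amount; substituting Σ_{j≠i} q_j = 3q_i yields q_i = 272/10 = 136/5.
Total output Q = 544/5, so price P = 290 - 2·(544/5) = 362/5.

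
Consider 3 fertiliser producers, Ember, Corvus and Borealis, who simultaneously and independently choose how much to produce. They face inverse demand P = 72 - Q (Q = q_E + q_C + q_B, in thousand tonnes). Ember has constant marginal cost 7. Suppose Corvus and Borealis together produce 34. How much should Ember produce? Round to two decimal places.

With rivals' combined output fixed at 34, Ember's profit is π_E = (72 - 34 - q_E)q_E - (7q_E) = (38 - q_E)q_E - (7q_E).
∂π_E/∂q_E = 31 - 2q_E = 0, so q_E = 31/2.

15.50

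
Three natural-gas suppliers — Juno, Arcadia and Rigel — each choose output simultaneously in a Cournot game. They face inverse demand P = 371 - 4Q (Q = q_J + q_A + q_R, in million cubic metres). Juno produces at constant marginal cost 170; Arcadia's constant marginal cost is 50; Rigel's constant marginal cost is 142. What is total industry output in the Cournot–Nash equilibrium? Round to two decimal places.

Juno's profit: π_J = (371 - 4Q)q_J - (170q_J). Setting ∂π_J/∂q_J = 0: 201 - 8q_J - 4(q_A + q_R) = 0.
Arcadia's first-order condition: 321 - 8q_A - 4(q_J + q_R) = 0.
Rigel's profit: π_R = (371 - 4Q)q_R - (142q_R). Setting ∂π_R/∂q_R = 0: 229 - 8q_R - 4(q_J + q_A) = 0.
Adding the 3 conditions: 751 − 8Q − 8Q = 0, i.e. Q = 751/16.
Back-substituting: q_J = (201 − 751/4)/4 = 53/16, q_A = (321 − 751/4)/4 = 533/16, q_R = (229 − 751/4)/4 = 165/16.
Total output Q = 53/16 + 533/16 + 165/16 = 751/16.

46.94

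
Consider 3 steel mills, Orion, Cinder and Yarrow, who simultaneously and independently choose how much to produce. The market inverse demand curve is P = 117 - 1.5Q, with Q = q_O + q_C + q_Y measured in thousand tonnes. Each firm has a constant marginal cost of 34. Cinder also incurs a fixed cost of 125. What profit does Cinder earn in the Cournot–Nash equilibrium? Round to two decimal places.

A representative firm's profit is π_i = q_i(117 - 1.5Q) - 34q_i.
First-order condition (treating rivals' output as given): 83 - 3q_i - (3/2)·Σ_{j≠i} q_j = 0.
By symmetry each firm produces the same amount; substituting Σ_{j≠i} q_j = 2q_i yields q_i = 83/6.
Price P = 117 - (3/2)·(83/2) = 219/4.
Cinder's profit: (219/4 - 34)·(83/6) - 125 = 162.0417.

162.04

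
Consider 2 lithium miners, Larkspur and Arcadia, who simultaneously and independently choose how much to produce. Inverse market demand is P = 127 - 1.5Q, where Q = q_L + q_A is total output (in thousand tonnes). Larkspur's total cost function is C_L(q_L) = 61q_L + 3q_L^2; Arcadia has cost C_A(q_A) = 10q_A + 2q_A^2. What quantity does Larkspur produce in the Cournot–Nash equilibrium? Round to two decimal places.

4.72

Larkspur's profit: π_L = (127 - 1.5Q)q_L - (61q_L + 3q_L²). Setting ∂π_L/∂q_L = 0: 66 - 9q_L - (3/2)(q_A) = 0.
Arcadia's profit: π_A = (127 - 1.5Q)q_A - (10q_A + 2q_A²). Setting ∂π_A/∂q_A = 0: 117 - 7q_A - (3/2)(q_L) = 0.
So q_L = (66 - (3/2)q_A)/9 and q_A = (117 - (3/2)q_L)/7.
Substituting one into the other gives q_L = 382/81 and q_A = 424/27.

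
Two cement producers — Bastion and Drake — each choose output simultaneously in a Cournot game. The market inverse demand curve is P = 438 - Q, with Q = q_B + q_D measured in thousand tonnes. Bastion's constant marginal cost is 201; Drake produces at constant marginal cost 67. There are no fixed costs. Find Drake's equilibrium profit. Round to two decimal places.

Bastion's profit: π_B = (438 - Q)q_B - (201q_B). Setting ∂π_B/∂q_B = 0: 237 - 2q_B - (q_D) = 0.
Drake's profit: π_D = (438 - Q)q_D - (67q_D). Setting ∂π_D/∂q_D = 0: 371 - 2q_D - (q_B) = 0.
Best responses: q_B = (237 - q_D)/2, q_D = (371 - q_B)/2.
Substituting one into the other gives q_B = 103/3 and q_D = 505/3.
Price P = 438 - 608/3 = 706/3.
Drake's profit: (706/3 - 67)·(505/3) = 28336.1111.

28336.11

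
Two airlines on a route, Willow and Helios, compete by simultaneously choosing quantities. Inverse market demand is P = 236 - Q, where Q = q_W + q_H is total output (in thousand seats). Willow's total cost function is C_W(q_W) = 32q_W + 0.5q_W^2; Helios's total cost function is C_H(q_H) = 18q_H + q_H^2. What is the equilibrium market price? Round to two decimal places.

140.73

Willow's profit: π_W = (236 - Q)q_W - (32q_W + (1/2)q_W²). Setting ∂π_W/∂q_W = 0: 204 - 3q_W - (q_H) = 0.
Helios's profit: π_H = (236 - Q)q_H - (18q_H + q_H²). Setting ∂π_H/∂q_H = 0: 218 - 4q_H - (q_W) = 0.
Best responses: q_W = (204 - q_H)/3, q_H = (218 - q_W)/4.
Solving the pair: q_W = 598/11, q_H = 450/11.
Total output Q = 1048/11, so price P = 236 - 1048/11 = 1548/11.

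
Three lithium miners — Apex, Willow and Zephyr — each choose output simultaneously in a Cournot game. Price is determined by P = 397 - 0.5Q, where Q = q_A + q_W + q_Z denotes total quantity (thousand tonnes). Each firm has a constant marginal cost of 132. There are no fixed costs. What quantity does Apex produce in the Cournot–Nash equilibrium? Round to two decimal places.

132.50

A representative firm's profit is π_i = q_i(397 - 0.5Q) - 132q_i.
Setting ∂π_i/∂q_i = 0 with rivals' quantities fixed: 265 - q_i - (1/2)·Σ_{j≠i} q_j = 0.
By symmetry each firm produces the same amount; substituting Σ_{j≠i} q_j = 2q_i yields q_i = 265/2.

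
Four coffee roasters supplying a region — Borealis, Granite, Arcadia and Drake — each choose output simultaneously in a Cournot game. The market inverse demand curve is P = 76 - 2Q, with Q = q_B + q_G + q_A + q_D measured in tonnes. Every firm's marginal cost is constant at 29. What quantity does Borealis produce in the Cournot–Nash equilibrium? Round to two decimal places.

Each firm earns π_i = (76 - 2Q)q_i - 29q_i.
Setting ∂π_i/∂q_i = 0 with rivals' quantities fixed: 47 - 4q_i - 2·Σ_{j≠i} q_j = 0.
By symmetry each firm produces the same amount; substituting Σ_{j≠i} q_j = 3q_i yields q_i = 47/10.

4.70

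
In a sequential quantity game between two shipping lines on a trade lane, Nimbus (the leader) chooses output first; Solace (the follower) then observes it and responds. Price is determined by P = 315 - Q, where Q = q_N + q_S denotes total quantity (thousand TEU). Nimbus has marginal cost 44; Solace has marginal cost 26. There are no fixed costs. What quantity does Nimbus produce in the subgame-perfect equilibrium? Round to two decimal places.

Solve by backward induction. Given q_N, the follower Solace maximises π_S = (315 - q_N - q_S)q_S - 26q_S.
Follower FOC: 289 - q_N - 2q_S = 0, so q_S(q_N) = (289 - q_N)/2.
The leader anticipates this reaction. Substituting into P = 315 - Q gives P = 341/2 - (1/2)q_N, so π_N = (341/2 - (1/2)q_N)q_N - 44q_N.
The leader's first-order condition 253/2 - q_N = 0 yields q_N = 253/2.
Then q_S = (289 - 253/2)/2 = 325/4.

126.50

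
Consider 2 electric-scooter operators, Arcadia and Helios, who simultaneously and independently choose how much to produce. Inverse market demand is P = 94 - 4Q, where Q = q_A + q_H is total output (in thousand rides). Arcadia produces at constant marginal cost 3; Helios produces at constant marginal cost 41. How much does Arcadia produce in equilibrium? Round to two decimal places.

Arcadia's profit: π_A = (94 - 4Q)q_A - (3q_A). Setting ∂π_A/∂q_A = 0: 91 - 8q_A - 4(q_H) = 0.
Helios's first-order condition: 53 - 8q_H - 4(q_A) = 0.
So q_A = (91 - 4q_H)/8 and q_H = (53 - 4q_A)/8.
Substituting one into the other gives q_A = 43/4 and q_H = 5/4.

10.75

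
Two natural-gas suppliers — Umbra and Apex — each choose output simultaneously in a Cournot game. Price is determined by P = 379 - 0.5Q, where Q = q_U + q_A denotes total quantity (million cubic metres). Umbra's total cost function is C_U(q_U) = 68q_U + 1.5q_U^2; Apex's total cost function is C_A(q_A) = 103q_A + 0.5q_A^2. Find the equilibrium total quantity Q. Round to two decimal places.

Umbra's profit: π_U = (379 - 0.5Q)q_U - (68q_U + (3/2)q_U²). Setting ∂π_U/∂q_U = 0: 311 - 4q_U - (1/2)(q_A) = 0.
Apex's first-order condition: 276 - 2q_A - (1/2)(q_U) = 0.
Best responses: q_U = (311 - (1/2)q_A)/4, q_A = (276 - (1/2)q_U)/2.
Solving the pair: q_U = 1936/31, q_A = 122.3871.
Total output Q = 1936/31 + 122.3871 = 184.8387.

184.84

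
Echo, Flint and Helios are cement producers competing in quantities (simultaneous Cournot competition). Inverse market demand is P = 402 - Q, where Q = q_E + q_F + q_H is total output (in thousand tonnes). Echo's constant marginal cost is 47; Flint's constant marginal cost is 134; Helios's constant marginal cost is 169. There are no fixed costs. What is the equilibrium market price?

188

Echo's profit: π_E = (402 - Q)q_E - (47q_E). Setting ∂π_E/∂q_E = 0: 355 - 2q_E - (q_F + q_H) = 0.
Flint's first-order condition: 268 - 2q_F - (q_E + q_H) = 0.
Helios's profit: π_H = (402 - Q)q_H - (169q_H). Setting ∂π_H/∂q_H = 0: 233 - 2q_H - (q_E + q_F) = 0.
Adding the 3 conditions: 856 − 2Q − 2Q = 0, i.e. Q = 214.
Back-substituting: q_E = (355 − 214) = 141, q_F = (268 − 214) = 54, q_H = (233 − 214) = 19.
Total output Q = 214, so price P = 402 - 214 = 188.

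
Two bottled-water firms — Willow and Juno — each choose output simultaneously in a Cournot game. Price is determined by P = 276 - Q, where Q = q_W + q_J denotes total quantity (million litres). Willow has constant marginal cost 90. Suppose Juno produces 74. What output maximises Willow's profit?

56

With the rival's output fixed at 74, Willow's profit is π_W = (276 - 74 - q_W)q_W - (90q_W) = (202 - q_W)q_W - (90q_W).
∂π_W/∂q_W = 112 - 2q_W = 0, so q_W = 56.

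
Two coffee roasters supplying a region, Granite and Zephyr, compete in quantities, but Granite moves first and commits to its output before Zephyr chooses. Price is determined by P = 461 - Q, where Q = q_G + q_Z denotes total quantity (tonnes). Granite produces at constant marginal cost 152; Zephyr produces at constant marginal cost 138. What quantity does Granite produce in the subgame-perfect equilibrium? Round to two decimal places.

147.50

Solve by backward induction. Given q_G, the follower Zephyr maximises π_Z = (461 - q_G - q_Z)q_Z - 138q_Z.
∂π_Z/∂q_Z = 323 - q_G - 2q_Z = 0 gives the reaction function q_Z = (323 - q_G)/2.
Granite substitutes q_Z(q_G) into its own profit: π_G = q_G(461 - q_G - (323 - q_G)/2) - 152q_G = (599/2 - (1/2)q_G)q_G - 152q_G.
Maximising: ∂π_G/∂q_G = 295/2 - q_G = 0, giving q_G = 295/2.
Then q_Z = (323 - 295/2)/2 = 351/4.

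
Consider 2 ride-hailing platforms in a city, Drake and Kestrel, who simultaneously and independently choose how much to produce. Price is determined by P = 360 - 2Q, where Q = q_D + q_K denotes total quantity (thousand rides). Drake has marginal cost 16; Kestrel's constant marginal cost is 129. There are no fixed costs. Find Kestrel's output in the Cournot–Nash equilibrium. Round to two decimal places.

19.67

Drake's profit: π_D = (360 - 2Q)q_D - (16q_D). Setting ∂π_D/∂q_D = 0: 344 - 4q_D - 2(q_K) = 0.
Kestrel's first-order condition: 231 - 4q_K - 2(q_D) = 0.
Best responses: q_D = (344 - 2q_K)/4, q_K = (231 - 2q_D)/4.
Substituting one into the other gives q_D = 457/6 and q_K = 59/3.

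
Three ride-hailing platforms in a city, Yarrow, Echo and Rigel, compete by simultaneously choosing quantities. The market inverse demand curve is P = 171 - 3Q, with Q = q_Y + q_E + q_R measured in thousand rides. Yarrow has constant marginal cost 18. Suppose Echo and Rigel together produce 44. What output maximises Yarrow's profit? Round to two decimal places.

With rivals' combined output fixed at 44, Yarrow's profit is π_Y = (171 - 3·44 - 3q_Y)q_Y - (18q_Y) = (39 - 3q_Y)q_Y - (18q_Y).
∂π_Y/∂q_Y = 21 - 6q_Y = 0, so q_Y = 7/2.

3.50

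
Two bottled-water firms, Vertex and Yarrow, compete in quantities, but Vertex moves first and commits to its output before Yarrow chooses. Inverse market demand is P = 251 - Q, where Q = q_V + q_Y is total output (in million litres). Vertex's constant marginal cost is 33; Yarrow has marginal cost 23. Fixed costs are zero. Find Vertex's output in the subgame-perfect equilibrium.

104

The follower Yarrow best-responds to any q_V: π_Y = (251 - Q)q_Y - 23q_Y.
∂π_Y/∂q_Y = 228 - q_V - 2q_Y = 0 gives the reaction function q_Y = (228 - q_V)/2.
The leader anticipates this reaction. Substituting into P = 251 - Q gives P = 137 - (1/2)q_V, so π_V = (137 - (1/2)q_V)q_V - 33q_V.
Maximising: ∂π_V/∂q_V = 104 - q_V = 0, giving q_V = 104.
Then q_Y = (228 - 104)/2 = 62.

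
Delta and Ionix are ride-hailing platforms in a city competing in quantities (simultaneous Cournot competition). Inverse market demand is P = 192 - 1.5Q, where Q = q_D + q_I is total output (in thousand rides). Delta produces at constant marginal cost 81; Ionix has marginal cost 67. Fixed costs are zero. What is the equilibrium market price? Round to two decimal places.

Delta's profit: π_D = (192 - 1.5Q)q_D - (81q_D). Setting ∂π_D/∂q_D = 0: 111 - 3q_D - (3/2)(q_I) = 0.
Ionix's first-order condition: 125 - 3q_I - (3/2)(q_D) = 0.
Rearranging gives the reaction functions q_D = (111 - (3/2)q_I)/3 and q_I = (125 - (3/2)q_D)/3.
Solving the pair: q_D = 194/9, q_I = 278/9.
Total output Q = 472/9, so price P = 192 - (3/2)·(472/9) = 340/3.

113.33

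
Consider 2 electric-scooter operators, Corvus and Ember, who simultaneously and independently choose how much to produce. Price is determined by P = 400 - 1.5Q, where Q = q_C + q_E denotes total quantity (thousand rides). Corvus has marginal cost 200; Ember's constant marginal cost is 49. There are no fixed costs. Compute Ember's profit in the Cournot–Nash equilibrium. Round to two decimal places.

18666.96

Corvus's profit: π_C = (400 - 1.5Q)q_C - (200q_C). Setting ∂π_C/∂q_C = 0: 200 - 3q_C - (3/2)(q_E) = 0.
Ember's first-order condition: 351 - 3q_E - (3/2)(q_C) = 0.
Best responses: q_C = (200 - (3/2)q_E)/3, q_E = (351 - (3/2)q_C)/3.
Substituting one into the other gives q_C = 98/9 and q_E = 1004/9.
Price P = 400 - (3/2)·(1102/9) = 649/3.
Ember's profit: (649/3 - 49)·(1004/9) = 18666.9630.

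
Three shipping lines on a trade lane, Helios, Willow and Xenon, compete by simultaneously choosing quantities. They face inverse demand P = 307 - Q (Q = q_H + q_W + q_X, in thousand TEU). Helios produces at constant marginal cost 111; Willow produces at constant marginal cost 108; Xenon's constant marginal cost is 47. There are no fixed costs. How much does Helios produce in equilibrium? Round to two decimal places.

32.25

Helios's profit: π_H = (307 - Q)q_H - (111q_H). Setting ∂π_H/∂q_H = 0: 196 - 2q_H - (q_W + q_X) = 0.
Willow's profit: π_W = (307 - Q)q_W - (108q_W). Setting ∂π_W/∂q_W = 0: 199 - 2q_W - (q_H + q_X) = 0.
Xenon's first-order condition: 260 - 2q_X - (q_H + q_W) = 0.
Summing all 3 equations gives 655 − 4Q = 0, hence Q = 655/4.
Back-substituting: q_H = (196 − 655/4) = 129/4, q_W = (199 − 655/4) = 141/4, q_X = (260 − 655/4) = 385/4.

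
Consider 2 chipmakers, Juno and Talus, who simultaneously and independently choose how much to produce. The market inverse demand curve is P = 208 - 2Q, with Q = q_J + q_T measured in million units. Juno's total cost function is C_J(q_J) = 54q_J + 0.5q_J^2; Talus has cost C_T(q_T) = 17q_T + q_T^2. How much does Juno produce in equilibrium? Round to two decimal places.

Juno's profit: π_J = (208 - 2Q)q_J - (54q_J + (1/2)q_J²). Setting ∂π_J/∂q_J = 0: 154 - 5q_J - 2(q_T) = 0.
Talus's first-order condition: 191 - 6q_T - 2(q_J) = 0.
So q_J = (154 - 2q_T)/5 and q_T = (191 - 2q_J)/6.
Solving the pair: q_J = 271/13, q_T = 647/26.

20.85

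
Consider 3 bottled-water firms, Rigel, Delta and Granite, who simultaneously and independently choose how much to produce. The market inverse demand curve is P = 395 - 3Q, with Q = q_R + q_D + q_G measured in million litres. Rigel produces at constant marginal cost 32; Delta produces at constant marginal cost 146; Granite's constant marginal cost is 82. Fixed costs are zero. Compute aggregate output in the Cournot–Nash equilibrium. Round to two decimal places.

77.08

Rigel's profit: π_R = (395 - 3Q)q_R - (32q_R). Setting ∂π_R/∂q_R = 0: 363 - 6q_R - 3(q_D + q_G) = 0.
Delta's first-order condition: 249 - 6q_D - 3(q_R + q_G) = 0.
Granite's first-order condition: 313 - 6q_G - 3(q_R + q_D) = 0.
Summing all 3 equations gives 925 − 12Q = 0, hence Q = 925/12.
Back-substituting: q_R = (363 − 925/4)/3 = 527/12, q_D = (249 − 925/4)/3 = 71/12, q_G = (313 − 925/4)/3 = 109/4.
Total output Q = 527/12 + 71/12 + 109/4 = 925/12.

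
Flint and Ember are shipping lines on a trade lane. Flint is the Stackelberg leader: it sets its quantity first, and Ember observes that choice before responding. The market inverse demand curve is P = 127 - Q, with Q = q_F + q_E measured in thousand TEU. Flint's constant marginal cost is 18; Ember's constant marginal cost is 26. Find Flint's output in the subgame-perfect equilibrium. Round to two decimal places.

The follower Ember best-responds to any q_F: π_E = (127 - Q)q_E - 26q_E.
Follower FOC: 101 - q_F - 2q_E = 0, so q_E(q_F) = (101 - q_F)/2.
Flint substitutes q_E(q_F) into its own profit: π_F = q_F(127 - q_F - (101 - q_F)/2) - 18q_F = (153/2 - (1/2)q_F)q_F - 18q_F.
Leader FOC: 117/2 - q_F = 0, so q_F = 117/2.
Then q_E = (101 - 117/2)/2 = 85/4.

58.50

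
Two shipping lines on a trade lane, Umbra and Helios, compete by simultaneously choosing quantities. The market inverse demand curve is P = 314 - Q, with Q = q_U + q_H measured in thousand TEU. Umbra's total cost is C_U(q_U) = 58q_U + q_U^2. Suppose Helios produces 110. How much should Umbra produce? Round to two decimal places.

36.50

With the rival's output fixed at 110, Umbra's profit is π_U = (314 - 110 - q_U)q_U - (58q_U + q_U²) = (204 - q_U)q_U - (58q_U + q_U²).
∂π_U/∂q_U = 146 - 4q_U = 0, so q_U = 73/2.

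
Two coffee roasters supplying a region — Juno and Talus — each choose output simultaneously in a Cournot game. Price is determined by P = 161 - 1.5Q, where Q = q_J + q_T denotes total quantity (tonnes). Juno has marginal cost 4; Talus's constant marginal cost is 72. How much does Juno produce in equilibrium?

Juno's profit: π_J = (161 - 1.5Q)q_J - (4q_J). Setting ∂π_J/∂q_J = 0: 157 - 3q_J - (3/2)(q_T) = 0.
Talus's profit: π_T = (161 - 1.5Q)q_T - (72q_T). Setting ∂π_T/∂q_T = 0: 89 - 3q_T - (3/2)(q_J) = 0.
Best responses: q_J = (157 - (3/2)q_T)/3, q_T = (89 - (3/2)q_J)/3.
Substituting one into the other gives q_J = 50 and q_T = 14/3.

50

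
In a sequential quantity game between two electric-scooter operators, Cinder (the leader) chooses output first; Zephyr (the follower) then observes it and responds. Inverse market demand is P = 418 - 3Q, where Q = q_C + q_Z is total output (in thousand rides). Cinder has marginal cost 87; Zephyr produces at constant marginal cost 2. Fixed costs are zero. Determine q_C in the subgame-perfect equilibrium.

41

The follower Zephyr best-responds to any q_C: π_Z = (418 - 3Q)q_Z - 2q_Z.
∂π_Z/∂q_Z = 416 - 3q_C - 6q_Z = 0 gives the reaction function q_Z = (416 - 3q_C)/6.
The leader anticipates this reaction. Substituting into P = 418 - 3Q gives P = 210 - (3/2)q_C, so π_C = (210 - (3/2)q_C)q_C - 87q_C.
The leader's first-order condition 123 - 3q_C = 0 yields q_C = 41.
Then q_Z = (416 - 3·41)/6 = 293/6.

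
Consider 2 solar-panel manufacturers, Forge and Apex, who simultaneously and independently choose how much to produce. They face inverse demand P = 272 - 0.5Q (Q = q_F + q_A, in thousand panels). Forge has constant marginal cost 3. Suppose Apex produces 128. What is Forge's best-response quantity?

With the rival's output fixed at 128, Forge's profit is π_F = (272 - (1/2)·128 - (1/2)q_F)q_F - (3q_F) = (208 - (1/2)q_F)q_F - (3q_F).
∂π_F/∂q_F = 205 - q_F = 0, so q_F = 205.

205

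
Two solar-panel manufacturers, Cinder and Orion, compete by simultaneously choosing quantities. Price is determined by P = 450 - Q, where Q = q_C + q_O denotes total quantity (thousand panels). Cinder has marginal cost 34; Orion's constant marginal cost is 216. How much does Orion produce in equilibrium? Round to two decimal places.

Cinder's profit: π_C = (450 - Q)q_C - (34q_C). Setting ∂π_C/∂q_C = 0: 416 - 2q_C - (q_O) = 0.
Orion's profit: π_O = (450 - Q)q_O - (216q_O). Setting ∂π_O/∂q_O = 0: 234 - 2q_O - (q_C) = 0.
Rearranging gives the reaction functions q_C = (416 - q_O)/2 and q_O = (234 - q_C)/2.
Solving the pair: q_C = 598/3, q_O = 52/3.

17.33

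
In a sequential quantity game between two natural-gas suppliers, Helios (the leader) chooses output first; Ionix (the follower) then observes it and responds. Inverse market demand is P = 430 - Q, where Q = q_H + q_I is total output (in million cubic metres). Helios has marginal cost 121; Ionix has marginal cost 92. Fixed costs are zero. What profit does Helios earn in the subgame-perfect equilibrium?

9800

The follower Ionix best-responds to any q_H: π_I = (430 - Q)q_I - 92q_I.
Setting the follower's marginal profit to zero, 338 - q_H - 2q_I = 0, i.e. q_I = (338 - q_H)/2.
The leader anticipates this reaction. Substituting into P = 430 - Q gives P = 261 - (1/2)q_H, so π_H = (261 - (1/2)q_H)q_H - 121q_H.
Leader FOC: 140 - q_H = 0, so q_H = 140.
Then q_I = (338 - 140)/2 = 99.
Price P = 430 - 239 = 191.
Helios's profit: (191 - 121)·140 = 9800.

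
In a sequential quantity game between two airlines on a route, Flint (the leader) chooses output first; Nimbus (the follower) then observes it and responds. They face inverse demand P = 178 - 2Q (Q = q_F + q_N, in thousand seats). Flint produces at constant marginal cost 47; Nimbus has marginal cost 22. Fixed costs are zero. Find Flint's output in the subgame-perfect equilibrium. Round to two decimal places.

Solve by backward induction. Given q_F, the follower Nimbus maximises π_N = (178 - 2q_F - 2q_N)q_N - 22q_N.
Setting the follower's marginal profit to zero, 156 - 2q_F - 4q_N = 0, i.e. q_N = (156 - 2q_F)/4.
Flint substitutes q_N(q_F) into its own profit: π_F = q_F(178 - 2q_F - (156 - 2q_F)/2) - 47q_F = (100 - q_F)q_F - 47q_F.
Leader FOC: 53 - 2q_F = 0, so q_F = 53/2.
Then q_N = (156 - 2·(53/2))/4 = 103/4.

26.50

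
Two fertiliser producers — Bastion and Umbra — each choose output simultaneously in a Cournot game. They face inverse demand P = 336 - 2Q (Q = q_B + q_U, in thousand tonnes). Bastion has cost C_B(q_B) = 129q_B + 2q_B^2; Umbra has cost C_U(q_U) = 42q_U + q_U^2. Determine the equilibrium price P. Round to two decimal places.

Bastion's profit: π_B = (336 - 2Q)q_B - (129q_B + 2q_B²). Setting ∂π_B/∂q_B = 0: 207 - 8q_B - 2(q_U) = 0.
Umbra's profit: π_U = (336 - 2Q)q_U - (42q_U + q_U²). Setting ∂π_U/∂q_U = 0: 294 - 6q_U - 2(q_B) = 0.
Best responses: q_B = (207 - 2q_U)/8, q_U = (294 - 2q_B)/6.
Substituting one into the other gives q_B = 327/22 and q_U = 969/22.
Total output Q = 648/11, so price P = 336 - 2·(648/11) = 218.1818.

218.18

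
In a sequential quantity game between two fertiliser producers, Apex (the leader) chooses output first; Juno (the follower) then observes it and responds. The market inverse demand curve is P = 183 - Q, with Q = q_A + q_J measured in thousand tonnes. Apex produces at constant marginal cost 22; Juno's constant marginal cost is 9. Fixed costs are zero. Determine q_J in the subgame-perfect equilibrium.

Solve by backward induction. Given q_A, the follower Juno maximises π_J = (183 - q_A - q_J)q_J - 9q_J.
Follower FOC: 174 - q_A - 2q_J = 0, so q_J(q_A) = (174 - q_A)/2.
The leader anticipates this reaction. Substituting into P = 183 - Q gives P = 96 - (1/2)q_A, so π_A = (96 - (1/2)q_A)q_A - 22q_A.
Leader FOC: 74 - q_A = 0, so q_A = 74.
Then q_J = (174 - 74)/2 = 50.

50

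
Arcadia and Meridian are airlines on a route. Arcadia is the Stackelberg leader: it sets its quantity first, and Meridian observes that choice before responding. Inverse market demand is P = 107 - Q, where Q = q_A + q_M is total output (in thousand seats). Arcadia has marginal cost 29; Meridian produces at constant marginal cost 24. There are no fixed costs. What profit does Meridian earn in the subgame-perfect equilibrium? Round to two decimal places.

540.56

Solve by backward induction. Given q_A, the follower Meridian maximises π_M = (107 - q_A - q_M)q_M - 24q_M.
∂π_M/∂q_M = 83 - q_A - 2q_M = 0 gives the reaction function q_M = (83 - q_A)/2.
The leader anticipates this reaction. Substituting into P = 107 - Q gives P = 131/2 - (1/2)q_A, so π_A = (131/2 - (1/2)q_A)q_A - 29q_A.
Leader FOC: 73/2 - q_A = 0, so q_A = 73/2.
Then q_M = (83 - 73/2)/2 = 93/4.
Price P = 107 - 239/4 = 189/4.
Meridian's profit: (189/4 - 24)·(93/4) = 540.5625.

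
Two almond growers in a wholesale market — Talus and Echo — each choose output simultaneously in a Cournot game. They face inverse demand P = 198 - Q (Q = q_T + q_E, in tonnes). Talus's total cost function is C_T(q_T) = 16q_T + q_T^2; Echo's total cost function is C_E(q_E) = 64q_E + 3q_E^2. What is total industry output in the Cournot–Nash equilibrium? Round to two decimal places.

54.06

Talus's profit: π_T = (198 - Q)q_T - (16q_T + q_T²). Setting ∂π_T/∂q_T = 0: 182 - 4q_T - (q_E) = 0.
Echo's first-order condition: 134 - 8q_E - (q_T) = 0.
Best responses: q_T = (182 - q_E)/4, q_E = (134 - q_T)/8.
Substituting one into the other gives q_T = 1322/31 and q_E = 354/31.
Total output Q = 1322/31 + 354/31 = 1676/31.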